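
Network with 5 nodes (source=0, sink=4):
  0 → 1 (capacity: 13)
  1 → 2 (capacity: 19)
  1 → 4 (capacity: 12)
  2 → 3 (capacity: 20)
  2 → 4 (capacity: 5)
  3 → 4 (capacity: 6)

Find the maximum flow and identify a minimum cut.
Max flow = 13, Min cut edges: (0,1)

Maximum flow: 13
Minimum cut: (0,1)
Partition: S = [0], T = [1, 2, 3, 4]

Max-flow min-cut theorem verified: both equal 13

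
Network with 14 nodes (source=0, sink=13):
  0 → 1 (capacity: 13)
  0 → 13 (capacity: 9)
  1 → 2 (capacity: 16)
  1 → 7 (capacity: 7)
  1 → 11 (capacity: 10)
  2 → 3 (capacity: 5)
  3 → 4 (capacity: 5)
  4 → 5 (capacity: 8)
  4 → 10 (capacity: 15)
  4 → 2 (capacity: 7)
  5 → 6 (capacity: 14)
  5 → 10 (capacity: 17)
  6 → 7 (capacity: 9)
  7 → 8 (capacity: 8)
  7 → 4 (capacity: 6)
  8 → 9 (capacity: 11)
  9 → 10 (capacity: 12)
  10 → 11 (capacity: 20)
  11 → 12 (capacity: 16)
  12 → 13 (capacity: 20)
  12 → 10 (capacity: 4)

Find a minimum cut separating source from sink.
Min cut value = 22, edges: (0,1), (0,13)

Min cut value: 22
Partition: S = [0], T = [1, 2, 3, 4, 5, 6, 7, 8, 9, 10, 11, 12, 13]
Cut edges: (0,1), (0,13)

By max-flow min-cut theorem, max flow = min cut = 22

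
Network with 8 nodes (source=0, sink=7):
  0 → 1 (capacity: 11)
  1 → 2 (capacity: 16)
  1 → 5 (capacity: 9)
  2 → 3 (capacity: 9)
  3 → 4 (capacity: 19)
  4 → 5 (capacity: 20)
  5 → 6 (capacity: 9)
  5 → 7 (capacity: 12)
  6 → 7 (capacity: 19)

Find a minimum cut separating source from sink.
Min cut value = 11, edges: (0,1)

Min cut value: 11
Partition: S = [0], T = [1, 2, 3, 4, 5, 6, 7]
Cut edges: (0,1)

By max-flow min-cut theorem, max flow = min cut = 11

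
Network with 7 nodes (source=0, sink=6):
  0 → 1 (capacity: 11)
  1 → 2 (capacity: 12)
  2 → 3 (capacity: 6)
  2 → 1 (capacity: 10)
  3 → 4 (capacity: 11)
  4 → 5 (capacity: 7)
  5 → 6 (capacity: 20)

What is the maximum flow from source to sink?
Maximum flow = 6

Max flow: 6

Flow assignment:
  0 → 1: 6/11
  1 → 2: 6/12
  2 → 3: 6/6
  3 → 4: 6/11
  4 → 5: 6/7
  5 → 6: 6/20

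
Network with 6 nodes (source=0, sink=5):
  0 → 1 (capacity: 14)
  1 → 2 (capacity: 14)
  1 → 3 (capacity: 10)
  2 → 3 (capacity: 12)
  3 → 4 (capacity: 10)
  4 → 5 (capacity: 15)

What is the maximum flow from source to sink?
Maximum flow = 10

Max flow: 10

Flow assignment:
  0 → 1: 10/14
  1 → 3: 10/10
  3 → 4: 10/10
  4 → 5: 10/15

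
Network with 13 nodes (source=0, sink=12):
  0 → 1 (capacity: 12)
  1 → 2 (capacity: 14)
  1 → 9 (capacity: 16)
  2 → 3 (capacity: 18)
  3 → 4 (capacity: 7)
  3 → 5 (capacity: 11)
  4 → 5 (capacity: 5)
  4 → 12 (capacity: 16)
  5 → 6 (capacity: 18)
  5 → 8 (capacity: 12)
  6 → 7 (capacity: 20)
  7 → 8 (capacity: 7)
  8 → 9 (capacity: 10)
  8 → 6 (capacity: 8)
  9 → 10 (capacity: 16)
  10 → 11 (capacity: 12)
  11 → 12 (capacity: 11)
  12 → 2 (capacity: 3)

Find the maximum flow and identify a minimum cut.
Max flow = 12, Min cut edges: (0,1)

Maximum flow: 12
Minimum cut: (0,1)
Partition: S = [0], T = [1, 2, 3, 4, 5, 6, 7, 8, 9, 10, 11, 12]

Max-flow min-cut theorem verified: both equal 12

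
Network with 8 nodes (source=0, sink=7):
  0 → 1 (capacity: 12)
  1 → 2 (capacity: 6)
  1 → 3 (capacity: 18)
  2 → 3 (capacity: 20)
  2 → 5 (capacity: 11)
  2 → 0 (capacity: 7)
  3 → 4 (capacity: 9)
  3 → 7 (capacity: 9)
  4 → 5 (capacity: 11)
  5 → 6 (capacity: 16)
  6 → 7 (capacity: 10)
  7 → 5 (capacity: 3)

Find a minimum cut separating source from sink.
Min cut value = 12, edges: (0,1)

Min cut value: 12
Partition: S = [0], T = [1, 2, 3, 4, 5, 6, 7]
Cut edges: (0,1)

By max-flow min-cut theorem, max flow = min cut = 12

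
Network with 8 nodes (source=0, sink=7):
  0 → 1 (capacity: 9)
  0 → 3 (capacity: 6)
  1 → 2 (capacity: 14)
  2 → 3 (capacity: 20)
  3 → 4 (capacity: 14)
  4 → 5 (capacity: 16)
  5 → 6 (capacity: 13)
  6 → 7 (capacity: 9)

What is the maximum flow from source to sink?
Maximum flow = 9

Max flow: 9

Flow assignment:
  0 → 1: 9/9
  1 → 2: 9/14
  2 → 3: 9/20
  3 → 4: 9/14
  4 → 5: 9/16
  5 → 6: 9/13
  6 → 7: 9/9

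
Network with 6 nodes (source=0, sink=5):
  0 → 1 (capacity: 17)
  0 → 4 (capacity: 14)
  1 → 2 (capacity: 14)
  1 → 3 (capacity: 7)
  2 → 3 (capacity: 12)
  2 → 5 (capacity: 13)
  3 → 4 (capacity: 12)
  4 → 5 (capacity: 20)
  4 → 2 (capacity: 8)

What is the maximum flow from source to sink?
Maximum flow = 31

Max flow: 31

Flow assignment:
  0 → 1: 17/17
  0 → 4: 14/14
  1 → 2: 14/14
  1 → 3: 3/7
  2 → 3: 1/12
  2 → 5: 13/13
  3 → 4: 4/12
  4 → 5: 18/20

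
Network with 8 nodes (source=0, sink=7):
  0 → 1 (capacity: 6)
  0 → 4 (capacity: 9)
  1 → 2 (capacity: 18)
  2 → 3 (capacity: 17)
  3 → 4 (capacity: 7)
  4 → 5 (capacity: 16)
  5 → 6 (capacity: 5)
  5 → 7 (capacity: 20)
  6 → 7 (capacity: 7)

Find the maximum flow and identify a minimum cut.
Max flow = 15, Min cut edges: (0,1), (0,4)

Maximum flow: 15
Minimum cut: (0,1), (0,4)
Partition: S = [0], T = [1, 2, 3, 4, 5, 6, 7]

Max-flow min-cut theorem verified: both equal 15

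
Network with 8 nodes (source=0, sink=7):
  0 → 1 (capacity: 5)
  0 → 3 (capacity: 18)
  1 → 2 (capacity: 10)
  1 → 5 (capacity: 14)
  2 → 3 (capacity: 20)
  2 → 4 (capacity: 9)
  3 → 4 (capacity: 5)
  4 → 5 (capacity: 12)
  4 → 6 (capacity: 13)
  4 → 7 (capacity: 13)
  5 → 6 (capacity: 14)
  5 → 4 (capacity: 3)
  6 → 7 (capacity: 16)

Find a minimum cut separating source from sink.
Min cut value = 10, edges: (0,1), (3,4)

Min cut value: 10
Partition: S = [0, 3], T = [1, 2, 4, 5, 6, 7]
Cut edges: (0,1), (3,4)

By max-flow min-cut theorem, max flow = min cut = 10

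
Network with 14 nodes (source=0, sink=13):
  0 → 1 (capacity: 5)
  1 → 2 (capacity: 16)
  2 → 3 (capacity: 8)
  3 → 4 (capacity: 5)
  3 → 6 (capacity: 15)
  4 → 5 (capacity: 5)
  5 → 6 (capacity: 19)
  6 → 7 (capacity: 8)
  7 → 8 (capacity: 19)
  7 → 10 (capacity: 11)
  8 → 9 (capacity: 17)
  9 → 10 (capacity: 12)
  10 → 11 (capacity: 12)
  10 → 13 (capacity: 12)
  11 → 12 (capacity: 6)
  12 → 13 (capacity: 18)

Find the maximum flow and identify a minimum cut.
Max flow = 5, Min cut edges: (0,1)

Maximum flow: 5
Minimum cut: (0,1)
Partition: S = [0], T = [1, 2, 3, 4, 5, 6, 7, 8, 9, 10, 11, 12, 13]

Max-flow min-cut theorem verified: both equal 5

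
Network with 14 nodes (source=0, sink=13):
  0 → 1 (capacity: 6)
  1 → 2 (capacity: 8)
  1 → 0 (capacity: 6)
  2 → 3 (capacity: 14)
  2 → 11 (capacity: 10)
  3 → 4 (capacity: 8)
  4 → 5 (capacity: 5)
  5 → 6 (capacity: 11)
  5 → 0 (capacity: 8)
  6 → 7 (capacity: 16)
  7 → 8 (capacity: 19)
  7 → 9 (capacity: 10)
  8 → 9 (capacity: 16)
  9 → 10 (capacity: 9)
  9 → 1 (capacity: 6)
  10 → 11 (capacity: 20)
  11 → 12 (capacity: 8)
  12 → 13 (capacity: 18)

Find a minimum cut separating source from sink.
Min cut value = 6, edges: (0,1)

Min cut value: 6
Partition: S = [0], T = [1, 2, 3, 4, 5, 6, 7, 8, 9, 10, 11, 12, 13]
Cut edges: (0,1)

By max-flow min-cut theorem, max flow = min cut = 6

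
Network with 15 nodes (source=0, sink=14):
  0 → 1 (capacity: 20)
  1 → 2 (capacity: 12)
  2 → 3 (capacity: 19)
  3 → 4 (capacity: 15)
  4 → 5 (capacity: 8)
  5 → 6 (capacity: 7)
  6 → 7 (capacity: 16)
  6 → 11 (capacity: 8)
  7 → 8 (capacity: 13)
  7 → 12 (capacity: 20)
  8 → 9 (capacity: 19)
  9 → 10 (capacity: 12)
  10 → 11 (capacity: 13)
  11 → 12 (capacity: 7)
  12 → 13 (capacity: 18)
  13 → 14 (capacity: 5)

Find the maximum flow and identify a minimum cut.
Max flow = 5, Min cut edges: (13,14)

Maximum flow: 5
Minimum cut: (13,14)
Partition: S = [0, 1, 2, 3, 4, 5, 6, 7, 8, 9, 10, 11, 12, 13], T = [14]

Max-flow min-cut theorem verified: both equal 5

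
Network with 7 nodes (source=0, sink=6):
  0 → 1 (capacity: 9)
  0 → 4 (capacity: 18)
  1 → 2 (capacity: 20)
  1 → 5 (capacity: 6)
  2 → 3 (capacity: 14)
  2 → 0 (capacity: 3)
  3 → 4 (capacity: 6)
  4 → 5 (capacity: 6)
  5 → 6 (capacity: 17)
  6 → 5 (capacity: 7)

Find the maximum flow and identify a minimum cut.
Max flow = 12, Min cut edges: (1,5), (4,5)

Maximum flow: 12
Minimum cut: (1,5), (4,5)
Partition: S = [0, 1, 2, 3, 4], T = [5, 6]

Max-flow min-cut theorem verified: both equal 12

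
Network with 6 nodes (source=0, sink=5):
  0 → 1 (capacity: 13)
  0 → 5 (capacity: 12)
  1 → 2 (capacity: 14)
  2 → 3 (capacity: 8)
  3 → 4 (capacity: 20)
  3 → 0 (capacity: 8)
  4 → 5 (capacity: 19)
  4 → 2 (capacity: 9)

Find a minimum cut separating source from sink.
Min cut value = 20, edges: (0,5), (2,3)

Min cut value: 20
Partition: S = [0, 1, 2], T = [3, 4, 5]
Cut edges: (0,5), (2,3)

By max-flow min-cut theorem, max flow = min cut = 20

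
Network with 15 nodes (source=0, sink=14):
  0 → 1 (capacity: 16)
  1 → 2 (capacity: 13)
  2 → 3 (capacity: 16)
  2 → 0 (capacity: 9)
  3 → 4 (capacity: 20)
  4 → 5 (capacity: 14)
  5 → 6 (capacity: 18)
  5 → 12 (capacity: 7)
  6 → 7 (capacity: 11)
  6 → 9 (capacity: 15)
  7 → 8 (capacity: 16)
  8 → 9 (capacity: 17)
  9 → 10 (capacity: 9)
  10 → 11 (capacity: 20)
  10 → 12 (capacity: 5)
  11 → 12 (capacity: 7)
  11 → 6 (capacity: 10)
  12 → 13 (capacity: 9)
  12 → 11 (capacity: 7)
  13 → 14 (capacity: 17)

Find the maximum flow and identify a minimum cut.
Max flow = 9, Min cut edges: (12,13)

Maximum flow: 9
Minimum cut: (12,13)
Partition: S = [0, 1, 2, 3, 4, 5, 6, 7, 8, 9, 10, 11, 12], T = [13, 14]

Max-flow min-cut theorem verified: both equal 9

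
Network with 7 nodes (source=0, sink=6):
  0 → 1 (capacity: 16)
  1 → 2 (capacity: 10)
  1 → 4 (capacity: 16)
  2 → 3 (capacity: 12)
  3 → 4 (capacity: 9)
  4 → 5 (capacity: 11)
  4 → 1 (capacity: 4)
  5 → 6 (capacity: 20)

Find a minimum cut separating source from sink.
Min cut value = 11, edges: (4,5)

Min cut value: 11
Partition: S = [0, 1, 2, 3, 4], T = [5, 6]
Cut edges: (4,5)

By max-flow min-cut theorem, max flow = min cut = 11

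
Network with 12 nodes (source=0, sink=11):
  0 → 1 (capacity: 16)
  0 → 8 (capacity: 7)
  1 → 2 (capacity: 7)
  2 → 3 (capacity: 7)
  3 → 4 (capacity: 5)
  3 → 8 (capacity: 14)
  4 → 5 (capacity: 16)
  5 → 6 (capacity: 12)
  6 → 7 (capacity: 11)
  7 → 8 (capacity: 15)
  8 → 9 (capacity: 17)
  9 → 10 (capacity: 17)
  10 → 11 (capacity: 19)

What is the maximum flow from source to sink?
Maximum flow = 14

Max flow: 14

Flow assignment:
  0 → 1: 7/16
  0 → 8: 7/7
  1 → 2: 7/7
  2 → 3: 7/7
  3 → 8: 7/14
  8 → 9: 14/17
  9 → 10: 14/17
  10 → 11: 14/19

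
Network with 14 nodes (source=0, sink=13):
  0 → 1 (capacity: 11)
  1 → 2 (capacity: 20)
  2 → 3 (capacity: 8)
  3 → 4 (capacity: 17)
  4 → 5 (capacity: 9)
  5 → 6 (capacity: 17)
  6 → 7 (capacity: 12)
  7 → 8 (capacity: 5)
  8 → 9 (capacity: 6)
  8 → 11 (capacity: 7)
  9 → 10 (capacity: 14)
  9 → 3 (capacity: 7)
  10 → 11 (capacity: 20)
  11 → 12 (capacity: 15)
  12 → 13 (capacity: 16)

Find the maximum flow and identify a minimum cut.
Max flow = 5, Min cut edges: (7,8)

Maximum flow: 5
Minimum cut: (7,8)
Partition: S = [0, 1, 2, 3, 4, 5, 6, 7], T = [8, 9, 10, 11, 12, 13]

Max-flow min-cut theorem verified: both equal 5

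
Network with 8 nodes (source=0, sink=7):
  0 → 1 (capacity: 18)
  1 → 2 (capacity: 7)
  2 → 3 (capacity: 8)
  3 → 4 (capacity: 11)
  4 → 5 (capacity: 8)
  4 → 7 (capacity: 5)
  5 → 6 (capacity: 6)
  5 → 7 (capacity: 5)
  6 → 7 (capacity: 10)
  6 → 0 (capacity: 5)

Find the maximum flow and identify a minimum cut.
Max flow = 7, Min cut edges: (1,2)

Maximum flow: 7
Minimum cut: (1,2)
Partition: S = [0, 1], T = [2, 3, 4, 5, 6, 7]

Max-flow min-cut theorem verified: both equal 7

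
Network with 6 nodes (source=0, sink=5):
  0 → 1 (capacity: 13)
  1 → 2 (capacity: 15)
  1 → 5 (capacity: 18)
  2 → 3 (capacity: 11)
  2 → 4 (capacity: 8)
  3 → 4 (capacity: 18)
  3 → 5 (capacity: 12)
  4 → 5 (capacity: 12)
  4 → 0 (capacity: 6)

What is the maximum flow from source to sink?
Maximum flow = 13

Max flow: 13

Flow assignment:
  0 → 1: 13/13
  1 → 5: 13/18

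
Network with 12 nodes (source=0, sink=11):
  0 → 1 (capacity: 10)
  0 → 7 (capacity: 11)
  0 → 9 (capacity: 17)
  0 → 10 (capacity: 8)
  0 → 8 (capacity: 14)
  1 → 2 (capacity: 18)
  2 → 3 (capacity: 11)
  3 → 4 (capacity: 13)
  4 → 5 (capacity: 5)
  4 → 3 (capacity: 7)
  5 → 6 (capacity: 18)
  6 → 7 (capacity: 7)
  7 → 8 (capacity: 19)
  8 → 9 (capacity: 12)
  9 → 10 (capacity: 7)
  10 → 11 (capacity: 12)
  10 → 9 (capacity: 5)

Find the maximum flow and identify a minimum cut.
Max flow = 12, Min cut edges: (10,11)

Maximum flow: 12
Minimum cut: (10,11)
Partition: S = [0, 1, 2, 3, 4, 5, 6, 7, 8, 9, 10], T = [11]

Max-flow min-cut theorem verified: both equal 12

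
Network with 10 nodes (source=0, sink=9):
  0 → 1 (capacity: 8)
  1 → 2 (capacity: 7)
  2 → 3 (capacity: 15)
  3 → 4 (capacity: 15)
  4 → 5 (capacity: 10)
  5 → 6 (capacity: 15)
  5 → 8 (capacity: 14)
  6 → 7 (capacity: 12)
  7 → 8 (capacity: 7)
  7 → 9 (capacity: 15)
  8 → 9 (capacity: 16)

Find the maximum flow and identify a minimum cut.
Max flow = 7, Min cut edges: (1,2)

Maximum flow: 7
Minimum cut: (1,2)
Partition: S = [0, 1], T = [2, 3, 4, 5, 6, 7, 8, 9]

Max-flow min-cut theorem verified: both equal 7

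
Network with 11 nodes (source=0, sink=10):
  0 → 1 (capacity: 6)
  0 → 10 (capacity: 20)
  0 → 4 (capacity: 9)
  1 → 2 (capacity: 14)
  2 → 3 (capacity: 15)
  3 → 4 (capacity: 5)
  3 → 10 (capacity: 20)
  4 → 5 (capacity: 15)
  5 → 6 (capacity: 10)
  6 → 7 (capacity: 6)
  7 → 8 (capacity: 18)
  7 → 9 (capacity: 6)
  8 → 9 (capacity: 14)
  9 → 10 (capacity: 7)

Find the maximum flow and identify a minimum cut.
Max flow = 32, Min cut edges: (0,1), (0,10), (6,7)

Maximum flow: 32
Minimum cut: (0,1), (0,10), (6,7)
Partition: S = [0, 4, 5, 6], T = [1, 2, 3, 7, 8, 9, 10]

Max-flow min-cut theorem verified: both equal 32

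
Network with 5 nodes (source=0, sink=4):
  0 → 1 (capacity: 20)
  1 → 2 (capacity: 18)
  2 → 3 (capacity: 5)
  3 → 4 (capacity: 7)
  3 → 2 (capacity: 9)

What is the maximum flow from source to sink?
Maximum flow = 5

Max flow: 5

Flow assignment:
  0 → 1: 5/20
  1 → 2: 5/18
  2 → 3: 5/5
  3 → 4: 5/7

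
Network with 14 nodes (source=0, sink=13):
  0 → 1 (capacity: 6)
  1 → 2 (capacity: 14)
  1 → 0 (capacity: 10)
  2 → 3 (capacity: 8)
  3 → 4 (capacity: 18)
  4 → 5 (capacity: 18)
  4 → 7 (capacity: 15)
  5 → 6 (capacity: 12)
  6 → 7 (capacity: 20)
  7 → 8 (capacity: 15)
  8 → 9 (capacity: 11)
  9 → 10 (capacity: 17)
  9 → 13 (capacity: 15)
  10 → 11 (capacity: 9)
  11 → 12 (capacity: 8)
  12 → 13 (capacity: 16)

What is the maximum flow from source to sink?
Maximum flow = 6

Max flow: 6

Flow assignment:
  0 → 1: 6/6
  1 → 2: 6/14
  2 → 3: 6/8
  3 → 4: 6/18
  4 → 7: 6/15
  7 → 8: 6/15
  8 → 9: 6/11
  9 → 13: 6/15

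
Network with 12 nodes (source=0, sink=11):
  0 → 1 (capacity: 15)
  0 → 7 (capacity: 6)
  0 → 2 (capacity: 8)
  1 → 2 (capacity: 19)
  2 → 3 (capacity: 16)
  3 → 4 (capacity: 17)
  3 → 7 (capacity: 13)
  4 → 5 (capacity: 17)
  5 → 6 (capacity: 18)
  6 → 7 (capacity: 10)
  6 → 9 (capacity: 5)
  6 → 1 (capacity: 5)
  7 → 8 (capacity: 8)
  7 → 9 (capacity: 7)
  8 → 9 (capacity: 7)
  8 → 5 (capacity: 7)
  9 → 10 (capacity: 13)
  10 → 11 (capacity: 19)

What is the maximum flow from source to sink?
Maximum flow = 13

Max flow: 13

Flow assignment:
  0 → 1: 13/15
  1 → 2: 13/19
  2 → 3: 13/16
  3 → 4: 7/17
  3 → 7: 6/13
  4 → 5: 7/17
  5 → 6: 8/18
  6 → 7: 3/10
  6 → 9: 5/5
  7 → 8: 8/8
  7 → 9: 1/7
  8 → 9: 7/7
  8 → 5: 1/7
  9 → 10: 13/13
  10 → 11: 13/19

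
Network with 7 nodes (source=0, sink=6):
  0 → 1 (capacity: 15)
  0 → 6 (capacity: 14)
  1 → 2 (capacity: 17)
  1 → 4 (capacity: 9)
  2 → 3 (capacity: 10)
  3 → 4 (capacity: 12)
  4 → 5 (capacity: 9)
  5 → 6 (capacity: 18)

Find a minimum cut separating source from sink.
Min cut value = 23, edges: (0,6), (4,5)

Min cut value: 23
Partition: S = [0, 1, 2, 3, 4], T = [5, 6]
Cut edges: (0,6), (4,5)

By max-flow min-cut theorem, max flow = min cut = 23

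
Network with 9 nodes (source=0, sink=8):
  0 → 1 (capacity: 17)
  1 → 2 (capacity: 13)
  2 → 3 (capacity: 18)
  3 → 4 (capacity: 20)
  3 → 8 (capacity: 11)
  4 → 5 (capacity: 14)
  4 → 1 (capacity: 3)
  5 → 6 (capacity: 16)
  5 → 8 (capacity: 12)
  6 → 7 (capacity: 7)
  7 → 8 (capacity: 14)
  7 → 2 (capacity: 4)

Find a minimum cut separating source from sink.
Min cut value = 13, edges: (1,2)

Min cut value: 13
Partition: S = [0, 1], T = [2, 3, 4, 5, 6, 7, 8]
Cut edges: (1,2)

By max-flow min-cut theorem, max flow = min cut = 13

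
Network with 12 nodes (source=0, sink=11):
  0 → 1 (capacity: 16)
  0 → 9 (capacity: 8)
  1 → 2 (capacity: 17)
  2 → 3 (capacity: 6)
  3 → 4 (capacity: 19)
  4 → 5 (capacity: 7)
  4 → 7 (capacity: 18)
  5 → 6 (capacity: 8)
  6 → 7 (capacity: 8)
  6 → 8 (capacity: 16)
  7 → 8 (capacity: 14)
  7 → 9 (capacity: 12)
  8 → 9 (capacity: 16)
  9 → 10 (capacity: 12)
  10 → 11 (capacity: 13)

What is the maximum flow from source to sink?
Maximum flow = 12

Max flow: 12

Flow assignment:
  0 → 1: 6/16
  0 → 9: 6/8
  1 → 2: 6/17
  2 → 3: 6/6
  3 → 4: 6/19
  4 → 7: 6/18
  7 → 9: 6/12
  9 → 10: 12/12
  10 → 11: 12/13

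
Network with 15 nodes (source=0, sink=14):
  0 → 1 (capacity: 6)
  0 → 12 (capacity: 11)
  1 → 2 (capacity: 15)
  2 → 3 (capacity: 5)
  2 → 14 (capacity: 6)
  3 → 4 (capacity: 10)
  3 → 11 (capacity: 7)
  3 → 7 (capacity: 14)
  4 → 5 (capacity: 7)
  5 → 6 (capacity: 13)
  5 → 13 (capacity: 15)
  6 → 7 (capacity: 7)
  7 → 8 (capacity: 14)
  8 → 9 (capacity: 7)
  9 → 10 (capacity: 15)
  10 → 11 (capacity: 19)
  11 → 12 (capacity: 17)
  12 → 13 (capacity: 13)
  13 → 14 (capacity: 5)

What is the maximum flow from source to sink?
Maximum flow = 11

Max flow: 11

Flow assignment:
  0 → 1: 6/6
  0 → 12: 5/11
  1 → 2: 6/15
  2 → 14: 6/6
  12 → 13: 5/13
  13 → 14: 5/5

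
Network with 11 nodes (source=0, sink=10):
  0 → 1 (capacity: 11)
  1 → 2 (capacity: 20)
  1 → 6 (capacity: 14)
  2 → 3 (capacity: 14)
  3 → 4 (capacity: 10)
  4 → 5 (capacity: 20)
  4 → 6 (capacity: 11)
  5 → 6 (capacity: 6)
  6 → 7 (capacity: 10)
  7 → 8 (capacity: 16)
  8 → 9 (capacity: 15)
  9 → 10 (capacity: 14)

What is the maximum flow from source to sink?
Maximum flow = 10

Max flow: 10

Flow assignment:
  0 → 1: 10/11
  1 → 6: 10/14
  6 → 7: 10/10
  7 → 8: 10/16
  8 → 9: 10/15
  9 → 10: 10/14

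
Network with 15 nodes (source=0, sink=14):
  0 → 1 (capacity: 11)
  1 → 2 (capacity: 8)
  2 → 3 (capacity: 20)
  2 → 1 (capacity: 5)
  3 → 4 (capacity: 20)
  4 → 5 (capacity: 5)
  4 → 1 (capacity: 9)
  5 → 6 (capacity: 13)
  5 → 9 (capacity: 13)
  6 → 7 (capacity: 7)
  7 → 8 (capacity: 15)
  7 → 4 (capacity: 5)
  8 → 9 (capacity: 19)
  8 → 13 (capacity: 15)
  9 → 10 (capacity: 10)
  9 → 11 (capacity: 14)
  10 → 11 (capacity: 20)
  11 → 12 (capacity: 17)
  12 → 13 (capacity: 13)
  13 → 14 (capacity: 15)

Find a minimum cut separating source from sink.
Min cut value = 5, edges: (4,5)

Min cut value: 5
Partition: S = [0, 1, 2, 3, 4], T = [5, 6, 7, 8, 9, 10, 11, 12, 13, 14]
Cut edges: (4,5)

By max-flow min-cut theorem, max flow = min cut = 5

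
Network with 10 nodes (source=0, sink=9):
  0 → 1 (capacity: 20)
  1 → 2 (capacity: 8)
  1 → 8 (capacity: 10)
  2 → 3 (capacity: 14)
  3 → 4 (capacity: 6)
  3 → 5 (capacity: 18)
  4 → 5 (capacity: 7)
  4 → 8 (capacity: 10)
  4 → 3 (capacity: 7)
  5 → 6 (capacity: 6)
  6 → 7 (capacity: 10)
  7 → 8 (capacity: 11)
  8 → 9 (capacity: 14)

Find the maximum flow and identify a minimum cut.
Max flow = 14, Min cut edges: (8,9)

Maximum flow: 14
Minimum cut: (8,9)
Partition: S = [0, 1, 2, 3, 4, 5, 6, 7, 8], T = [9]

Max-flow min-cut theorem verified: both equal 14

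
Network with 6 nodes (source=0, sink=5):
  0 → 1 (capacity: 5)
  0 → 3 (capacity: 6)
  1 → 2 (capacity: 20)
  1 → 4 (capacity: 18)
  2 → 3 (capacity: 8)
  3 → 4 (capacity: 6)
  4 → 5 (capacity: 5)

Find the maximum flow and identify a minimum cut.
Max flow = 5, Min cut edges: (4,5)

Maximum flow: 5
Minimum cut: (4,5)
Partition: S = [0, 1, 2, 3, 4], T = [5]

Max-flow min-cut theorem verified: both equal 5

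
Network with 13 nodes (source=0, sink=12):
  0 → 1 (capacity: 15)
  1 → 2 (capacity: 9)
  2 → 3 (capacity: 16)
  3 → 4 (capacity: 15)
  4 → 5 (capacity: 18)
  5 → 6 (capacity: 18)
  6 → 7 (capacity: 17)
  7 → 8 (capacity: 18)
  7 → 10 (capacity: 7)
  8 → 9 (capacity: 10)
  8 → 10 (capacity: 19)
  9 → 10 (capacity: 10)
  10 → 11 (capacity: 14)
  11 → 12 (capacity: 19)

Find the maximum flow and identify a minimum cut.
Max flow = 9, Min cut edges: (1,2)

Maximum flow: 9
Minimum cut: (1,2)
Partition: S = [0, 1], T = [2, 3, 4, 5, 6, 7, 8, 9, 10, 11, 12]

Max-flow min-cut theorem verified: both equal 9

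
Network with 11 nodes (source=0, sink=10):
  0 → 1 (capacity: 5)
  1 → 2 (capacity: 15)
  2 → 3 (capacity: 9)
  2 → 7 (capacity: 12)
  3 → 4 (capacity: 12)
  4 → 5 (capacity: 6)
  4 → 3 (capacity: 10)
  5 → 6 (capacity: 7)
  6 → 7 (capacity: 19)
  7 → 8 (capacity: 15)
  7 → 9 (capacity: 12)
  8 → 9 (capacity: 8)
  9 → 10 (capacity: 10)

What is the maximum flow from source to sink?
Maximum flow = 5

Max flow: 5

Flow assignment:
  0 → 1: 5/5
  1 → 2: 5/15
  2 → 7: 5/12
  7 → 9: 5/12
  9 → 10: 5/10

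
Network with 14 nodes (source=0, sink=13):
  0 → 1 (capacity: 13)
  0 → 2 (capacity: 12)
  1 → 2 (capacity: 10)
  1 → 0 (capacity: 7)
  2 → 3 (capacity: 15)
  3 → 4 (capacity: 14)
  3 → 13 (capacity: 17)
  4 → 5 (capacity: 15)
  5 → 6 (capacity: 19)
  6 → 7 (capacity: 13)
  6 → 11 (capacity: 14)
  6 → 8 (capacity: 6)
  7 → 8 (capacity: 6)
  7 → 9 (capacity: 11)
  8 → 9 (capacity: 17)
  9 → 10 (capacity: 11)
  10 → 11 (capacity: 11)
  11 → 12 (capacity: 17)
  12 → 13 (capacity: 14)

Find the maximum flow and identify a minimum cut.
Max flow = 15, Min cut edges: (2,3)

Maximum flow: 15
Minimum cut: (2,3)
Partition: S = [0, 1, 2], T = [3, 4, 5, 6, 7, 8, 9, 10, 11, 12, 13]

Max-flow min-cut theorem verified: both equal 15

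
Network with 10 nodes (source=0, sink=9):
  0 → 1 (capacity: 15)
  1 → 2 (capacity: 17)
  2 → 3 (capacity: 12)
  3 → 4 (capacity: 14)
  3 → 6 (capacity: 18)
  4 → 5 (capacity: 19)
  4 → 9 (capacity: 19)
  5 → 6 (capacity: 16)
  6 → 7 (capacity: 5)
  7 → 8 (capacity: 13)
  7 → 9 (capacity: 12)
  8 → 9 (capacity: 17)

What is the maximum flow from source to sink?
Maximum flow = 12

Max flow: 12

Flow assignment:
  0 → 1: 12/15
  1 → 2: 12/17
  2 → 3: 12/12
  3 → 4: 12/14
  4 → 9: 12/19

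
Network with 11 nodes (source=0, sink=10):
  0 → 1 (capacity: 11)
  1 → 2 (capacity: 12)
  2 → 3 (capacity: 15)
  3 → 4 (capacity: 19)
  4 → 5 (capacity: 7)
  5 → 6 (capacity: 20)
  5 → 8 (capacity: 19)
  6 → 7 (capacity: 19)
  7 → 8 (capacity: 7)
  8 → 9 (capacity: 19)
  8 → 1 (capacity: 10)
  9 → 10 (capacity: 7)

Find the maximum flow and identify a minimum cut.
Max flow = 7, Min cut edges: (9,10)

Maximum flow: 7
Minimum cut: (9,10)
Partition: S = [0, 1, 2, 3, 4, 5, 6, 7, 8, 9], T = [10]

Max-flow min-cut theorem verified: both equal 7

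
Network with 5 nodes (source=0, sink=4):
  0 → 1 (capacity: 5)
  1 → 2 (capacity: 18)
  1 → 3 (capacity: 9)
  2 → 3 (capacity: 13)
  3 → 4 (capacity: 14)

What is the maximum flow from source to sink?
Maximum flow = 5

Max flow: 5

Flow assignment:
  0 → 1: 5/5
  1 → 3: 5/9
  3 → 4: 5/14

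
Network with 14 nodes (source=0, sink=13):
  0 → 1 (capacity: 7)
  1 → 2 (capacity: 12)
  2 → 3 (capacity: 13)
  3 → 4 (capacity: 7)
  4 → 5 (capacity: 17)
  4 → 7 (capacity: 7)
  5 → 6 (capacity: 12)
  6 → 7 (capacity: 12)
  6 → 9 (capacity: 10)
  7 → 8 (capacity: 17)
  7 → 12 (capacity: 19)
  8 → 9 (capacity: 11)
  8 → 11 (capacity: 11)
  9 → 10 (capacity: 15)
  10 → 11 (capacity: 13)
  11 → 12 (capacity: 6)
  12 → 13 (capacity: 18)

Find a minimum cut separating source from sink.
Min cut value = 7, edges: (3,4)

Min cut value: 7
Partition: S = [0, 1, 2, 3], T = [4, 5, 6, 7, 8, 9, 10, 11, 12, 13]
Cut edges: (3,4)

By max-flow min-cut theorem, max flow = min cut = 7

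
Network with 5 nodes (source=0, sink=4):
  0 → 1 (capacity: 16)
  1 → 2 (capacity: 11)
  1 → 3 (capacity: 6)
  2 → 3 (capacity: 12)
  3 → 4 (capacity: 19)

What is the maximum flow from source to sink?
Maximum flow = 16

Max flow: 16

Flow assignment:
  0 → 1: 16/16
  1 → 2: 10/11
  1 → 3: 6/6
  2 → 3: 10/12
  3 → 4: 16/19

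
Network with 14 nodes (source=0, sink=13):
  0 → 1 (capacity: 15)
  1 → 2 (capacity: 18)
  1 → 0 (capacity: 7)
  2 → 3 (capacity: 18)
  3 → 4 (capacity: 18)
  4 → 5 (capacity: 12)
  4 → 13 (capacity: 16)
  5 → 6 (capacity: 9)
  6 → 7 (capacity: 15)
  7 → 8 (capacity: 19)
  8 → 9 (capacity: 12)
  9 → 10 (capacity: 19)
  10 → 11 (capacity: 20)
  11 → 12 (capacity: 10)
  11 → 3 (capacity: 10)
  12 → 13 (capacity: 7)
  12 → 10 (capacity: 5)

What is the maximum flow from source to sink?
Maximum flow = 15

Max flow: 15

Flow assignment:
  0 → 1: 15/15
  1 → 2: 15/18
  2 → 3: 15/18
  3 → 4: 15/18
  4 → 13: 15/16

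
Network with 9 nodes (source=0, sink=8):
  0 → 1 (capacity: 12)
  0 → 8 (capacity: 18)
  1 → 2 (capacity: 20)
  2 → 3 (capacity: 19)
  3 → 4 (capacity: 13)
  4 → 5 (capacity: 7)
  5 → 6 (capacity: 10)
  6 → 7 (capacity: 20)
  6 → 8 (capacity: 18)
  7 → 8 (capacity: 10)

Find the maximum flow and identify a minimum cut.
Max flow = 25, Min cut edges: (0,8), (4,5)

Maximum flow: 25
Minimum cut: (0,8), (4,5)
Partition: S = [0, 1, 2, 3, 4], T = [5, 6, 7, 8]

Max-flow min-cut theorem verified: both equal 25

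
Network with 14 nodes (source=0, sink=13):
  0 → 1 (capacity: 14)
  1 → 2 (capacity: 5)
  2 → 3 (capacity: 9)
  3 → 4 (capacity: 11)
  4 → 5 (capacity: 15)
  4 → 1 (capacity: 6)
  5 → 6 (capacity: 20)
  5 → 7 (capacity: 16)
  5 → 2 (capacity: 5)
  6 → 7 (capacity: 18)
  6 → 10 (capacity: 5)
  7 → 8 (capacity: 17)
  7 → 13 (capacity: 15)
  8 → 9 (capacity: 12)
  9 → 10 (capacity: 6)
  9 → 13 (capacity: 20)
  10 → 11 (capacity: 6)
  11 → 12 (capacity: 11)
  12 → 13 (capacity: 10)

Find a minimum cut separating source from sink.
Min cut value = 5, edges: (1,2)

Min cut value: 5
Partition: S = [0, 1], T = [2, 3, 4, 5, 6, 7, 8, 9, 10, 11, 12, 13]
Cut edges: (1,2)

By max-flow min-cut theorem, max flow = min cut = 5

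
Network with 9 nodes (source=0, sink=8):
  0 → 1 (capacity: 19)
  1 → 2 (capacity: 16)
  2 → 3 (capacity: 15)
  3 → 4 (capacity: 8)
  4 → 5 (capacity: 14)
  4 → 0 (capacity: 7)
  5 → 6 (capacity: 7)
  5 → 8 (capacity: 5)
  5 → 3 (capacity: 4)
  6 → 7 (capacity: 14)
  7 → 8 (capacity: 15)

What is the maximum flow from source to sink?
Maximum flow = 8

Max flow: 8

Flow assignment:
  0 → 1: 8/19
  1 → 2: 8/16
  2 → 3: 8/15
  3 → 4: 8/8
  4 → 5: 8/14
  5 → 6: 3/7
  5 → 8: 5/5
  6 → 7: 3/14
  7 → 8: 3/15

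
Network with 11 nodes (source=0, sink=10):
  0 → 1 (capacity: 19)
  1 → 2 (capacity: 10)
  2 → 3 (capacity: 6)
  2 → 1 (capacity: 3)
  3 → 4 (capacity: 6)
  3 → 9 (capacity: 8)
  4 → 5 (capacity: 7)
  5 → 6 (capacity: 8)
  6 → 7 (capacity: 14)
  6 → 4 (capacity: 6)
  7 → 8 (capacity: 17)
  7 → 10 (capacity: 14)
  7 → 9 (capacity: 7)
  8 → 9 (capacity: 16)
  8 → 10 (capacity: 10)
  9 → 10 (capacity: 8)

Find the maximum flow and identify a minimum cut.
Max flow = 6, Min cut edges: (2,3)

Maximum flow: 6
Minimum cut: (2,3)
Partition: S = [0, 1, 2], T = [3, 4, 5, 6, 7, 8, 9, 10]

Max-flow min-cut theorem verified: both equal 6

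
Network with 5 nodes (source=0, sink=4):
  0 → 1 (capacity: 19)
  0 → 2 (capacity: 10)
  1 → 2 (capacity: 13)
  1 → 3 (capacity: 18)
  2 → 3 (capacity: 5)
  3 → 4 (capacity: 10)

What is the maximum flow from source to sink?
Maximum flow = 10

Max flow: 10

Flow assignment:
  0 → 1: 6/19
  0 → 2: 4/10
  1 → 2: 1/13
  1 → 3: 5/18
  2 → 3: 5/5
  3 → 4: 10/10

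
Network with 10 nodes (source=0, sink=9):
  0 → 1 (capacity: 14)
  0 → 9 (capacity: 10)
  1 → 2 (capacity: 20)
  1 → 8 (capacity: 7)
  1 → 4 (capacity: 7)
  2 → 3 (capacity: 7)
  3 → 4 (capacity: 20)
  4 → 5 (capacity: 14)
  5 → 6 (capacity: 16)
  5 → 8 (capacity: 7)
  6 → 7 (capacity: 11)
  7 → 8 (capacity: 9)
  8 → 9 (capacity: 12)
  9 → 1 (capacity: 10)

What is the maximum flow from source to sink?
Maximum flow = 22

Max flow: 22

Flow assignment:
  0 → 1: 12/14
  0 → 9: 10/10
  1 → 8: 5/7
  1 → 4: 7/7
  4 → 5: 7/14
  5 → 8: 7/7
  8 → 9: 12/12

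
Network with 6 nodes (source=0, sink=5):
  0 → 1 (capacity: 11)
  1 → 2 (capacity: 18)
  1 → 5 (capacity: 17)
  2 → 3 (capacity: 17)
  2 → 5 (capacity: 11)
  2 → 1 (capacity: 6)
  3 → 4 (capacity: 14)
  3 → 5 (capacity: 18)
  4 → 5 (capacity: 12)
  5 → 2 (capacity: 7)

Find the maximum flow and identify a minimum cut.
Max flow = 11, Min cut edges: (0,1)

Maximum flow: 11
Minimum cut: (0,1)
Partition: S = [0], T = [1, 2, 3, 4, 5]

Max-flow min-cut theorem verified: both equal 11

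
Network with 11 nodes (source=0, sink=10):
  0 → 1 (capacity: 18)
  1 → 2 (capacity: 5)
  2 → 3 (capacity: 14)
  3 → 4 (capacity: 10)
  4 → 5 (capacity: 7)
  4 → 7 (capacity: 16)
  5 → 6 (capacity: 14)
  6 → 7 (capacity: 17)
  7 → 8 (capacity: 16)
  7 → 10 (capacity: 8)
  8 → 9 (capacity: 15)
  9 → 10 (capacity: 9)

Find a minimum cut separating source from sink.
Min cut value = 5, edges: (1,2)

Min cut value: 5
Partition: S = [0, 1], T = [2, 3, 4, 5, 6, 7, 8, 9, 10]
Cut edges: (1,2)

By max-flow min-cut theorem, max flow = min cut = 5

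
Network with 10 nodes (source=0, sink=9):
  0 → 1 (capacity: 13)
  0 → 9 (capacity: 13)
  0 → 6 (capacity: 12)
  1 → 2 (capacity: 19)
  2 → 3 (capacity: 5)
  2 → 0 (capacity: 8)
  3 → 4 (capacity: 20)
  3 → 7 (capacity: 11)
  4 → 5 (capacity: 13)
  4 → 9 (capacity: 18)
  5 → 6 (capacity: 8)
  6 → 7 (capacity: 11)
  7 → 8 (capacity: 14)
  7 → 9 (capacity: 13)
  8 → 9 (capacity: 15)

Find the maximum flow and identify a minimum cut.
Max flow = 29, Min cut edges: (0,9), (2,3), (6,7)

Maximum flow: 29
Minimum cut: (0,9), (2,3), (6,7)
Partition: S = [0, 1, 2, 5, 6], T = [3, 4, 7, 8, 9]

Max-flow min-cut theorem verified: both equal 29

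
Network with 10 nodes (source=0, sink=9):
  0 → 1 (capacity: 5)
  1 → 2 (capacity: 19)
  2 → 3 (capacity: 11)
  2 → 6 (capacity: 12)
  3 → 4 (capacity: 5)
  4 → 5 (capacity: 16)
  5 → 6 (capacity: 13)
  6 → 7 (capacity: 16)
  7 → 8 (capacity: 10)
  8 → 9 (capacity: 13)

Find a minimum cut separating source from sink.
Min cut value = 5, edges: (0,1)

Min cut value: 5
Partition: S = [0], T = [1, 2, 3, 4, 5, 6, 7, 8, 9]
Cut edges: (0,1)

By max-flow min-cut theorem, max flow = min cut = 5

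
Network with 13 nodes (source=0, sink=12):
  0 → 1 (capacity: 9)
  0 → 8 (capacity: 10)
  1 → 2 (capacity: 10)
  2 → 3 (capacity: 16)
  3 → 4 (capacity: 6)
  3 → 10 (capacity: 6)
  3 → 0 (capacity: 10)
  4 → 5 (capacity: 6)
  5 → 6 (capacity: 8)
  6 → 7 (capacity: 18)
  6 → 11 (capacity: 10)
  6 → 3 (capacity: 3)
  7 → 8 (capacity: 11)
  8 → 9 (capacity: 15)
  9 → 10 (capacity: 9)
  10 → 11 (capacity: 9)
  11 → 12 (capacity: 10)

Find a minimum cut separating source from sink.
Min cut value = 10, edges: (11,12)

Min cut value: 10
Partition: S = [0, 1, 2, 3, 4, 5, 6, 7, 8, 9, 10, 11], T = [12]
Cut edges: (11,12)

By max-flow min-cut theorem, max flow = min cut = 10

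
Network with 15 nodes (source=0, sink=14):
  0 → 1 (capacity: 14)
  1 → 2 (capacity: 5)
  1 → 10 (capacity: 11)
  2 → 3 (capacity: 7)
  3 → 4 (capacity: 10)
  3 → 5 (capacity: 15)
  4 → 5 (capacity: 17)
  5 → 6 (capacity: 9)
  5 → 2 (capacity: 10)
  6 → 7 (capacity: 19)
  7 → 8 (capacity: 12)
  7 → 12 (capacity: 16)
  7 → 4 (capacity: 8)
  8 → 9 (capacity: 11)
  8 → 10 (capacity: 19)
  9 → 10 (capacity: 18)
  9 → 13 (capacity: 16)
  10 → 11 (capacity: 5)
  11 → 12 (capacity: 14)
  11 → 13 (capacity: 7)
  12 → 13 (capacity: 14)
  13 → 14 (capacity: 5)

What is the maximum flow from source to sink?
Maximum flow = 5

Max flow: 5

Flow assignment:
  0 → 1: 5/14
  1 → 2: 5/5
  2 → 3: 5/7
  3 → 5: 5/15
  5 → 6: 5/9
  6 → 7: 5/19
  7 → 12: 5/16
  12 → 13: 5/14
  13 → 14: 5/5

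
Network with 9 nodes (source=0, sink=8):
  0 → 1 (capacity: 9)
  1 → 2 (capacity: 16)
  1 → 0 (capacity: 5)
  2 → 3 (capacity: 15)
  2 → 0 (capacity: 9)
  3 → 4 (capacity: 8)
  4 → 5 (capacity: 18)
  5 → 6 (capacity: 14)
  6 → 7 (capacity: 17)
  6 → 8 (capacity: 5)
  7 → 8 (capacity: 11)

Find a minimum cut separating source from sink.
Min cut value = 8, edges: (3,4)

Min cut value: 8
Partition: S = [0, 1, 2, 3], T = [4, 5, 6, 7, 8]
Cut edges: (3,4)

By max-flow min-cut theorem, max flow = min cut = 8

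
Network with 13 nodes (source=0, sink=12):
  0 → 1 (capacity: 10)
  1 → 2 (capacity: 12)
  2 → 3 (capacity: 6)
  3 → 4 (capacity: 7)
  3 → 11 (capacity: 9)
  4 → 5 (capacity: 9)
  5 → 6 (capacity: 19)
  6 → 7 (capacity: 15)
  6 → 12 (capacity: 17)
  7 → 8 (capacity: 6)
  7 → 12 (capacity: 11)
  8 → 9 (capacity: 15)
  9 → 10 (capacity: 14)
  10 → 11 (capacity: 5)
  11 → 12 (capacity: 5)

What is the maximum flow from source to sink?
Maximum flow = 6

Max flow: 6

Flow assignment:
  0 → 1: 6/10
  1 → 2: 6/12
  2 → 3: 6/6
  3 → 4: 1/7
  3 → 11: 5/9
  4 → 5: 1/9
  5 → 6: 1/19
  6 → 12: 1/17
  11 → 12: 5/5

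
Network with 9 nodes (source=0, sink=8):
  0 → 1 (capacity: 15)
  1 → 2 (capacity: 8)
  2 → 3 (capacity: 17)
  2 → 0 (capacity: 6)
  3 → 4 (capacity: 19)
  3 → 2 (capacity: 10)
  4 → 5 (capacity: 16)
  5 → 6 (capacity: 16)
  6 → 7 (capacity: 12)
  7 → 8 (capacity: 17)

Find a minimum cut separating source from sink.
Min cut value = 8, edges: (1,2)

Min cut value: 8
Partition: S = [0, 1], T = [2, 3, 4, 5, 6, 7, 8]
Cut edges: (1,2)

By max-flow min-cut theorem, max flow = min cut = 8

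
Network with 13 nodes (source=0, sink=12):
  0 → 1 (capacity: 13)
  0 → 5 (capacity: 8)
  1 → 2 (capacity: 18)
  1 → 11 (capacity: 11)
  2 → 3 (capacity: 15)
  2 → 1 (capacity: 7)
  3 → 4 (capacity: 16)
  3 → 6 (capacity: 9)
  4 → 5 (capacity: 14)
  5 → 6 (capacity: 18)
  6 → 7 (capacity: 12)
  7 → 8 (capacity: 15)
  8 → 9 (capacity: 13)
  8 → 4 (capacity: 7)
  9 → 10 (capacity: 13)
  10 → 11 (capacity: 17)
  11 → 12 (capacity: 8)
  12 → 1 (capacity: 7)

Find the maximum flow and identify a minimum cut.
Max flow = 8, Min cut edges: (11,12)

Maximum flow: 8
Minimum cut: (11,12)
Partition: S = [0, 1, 2, 3, 4, 5, 6, 7, 8, 9, 10, 11], T = [12]

Max-flow min-cut theorem verified: both equal 8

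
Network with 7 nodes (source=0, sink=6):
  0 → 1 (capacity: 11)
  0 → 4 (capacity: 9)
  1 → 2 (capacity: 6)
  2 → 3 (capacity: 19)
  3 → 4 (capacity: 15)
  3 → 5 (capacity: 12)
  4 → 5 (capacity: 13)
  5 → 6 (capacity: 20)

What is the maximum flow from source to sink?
Maximum flow = 15

Max flow: 15

Flow assignment:
  0 → 1: 6/11
  0 → 4: 9/9
  1 → 2: 6/6
  2 → 3: 6/19
  3 → 5: 6/12
  4 → 5: 9/13
  5 → 6: 15/20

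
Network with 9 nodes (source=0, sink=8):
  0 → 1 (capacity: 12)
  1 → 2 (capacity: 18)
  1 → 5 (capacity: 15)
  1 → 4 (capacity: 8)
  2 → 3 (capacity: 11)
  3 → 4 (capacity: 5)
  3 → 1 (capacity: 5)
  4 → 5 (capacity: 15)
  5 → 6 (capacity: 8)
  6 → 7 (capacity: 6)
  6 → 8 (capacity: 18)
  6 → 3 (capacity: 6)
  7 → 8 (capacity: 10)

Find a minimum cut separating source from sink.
Min cut value = 8, edges: (5,6)

Min cut value: 8
Partition: S = [0, 1, 2, 3, 4, 5], T = [6, 7, 8]
Cut edges: (5,6)

By max-flow min-cut theorem, max flow = min cut = 8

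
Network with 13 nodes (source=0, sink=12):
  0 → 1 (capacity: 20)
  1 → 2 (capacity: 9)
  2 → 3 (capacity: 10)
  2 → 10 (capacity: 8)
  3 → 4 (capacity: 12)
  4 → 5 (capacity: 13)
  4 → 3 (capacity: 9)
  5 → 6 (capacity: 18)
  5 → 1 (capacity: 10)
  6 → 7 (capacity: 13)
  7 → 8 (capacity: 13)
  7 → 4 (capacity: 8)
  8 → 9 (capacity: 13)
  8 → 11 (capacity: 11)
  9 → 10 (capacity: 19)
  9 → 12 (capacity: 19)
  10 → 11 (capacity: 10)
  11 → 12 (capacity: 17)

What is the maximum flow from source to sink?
Maximum flow = 9

Max flow: 9

Flow assignment:
  0 → 1: 9/20
  1 → 2: 9/9
  2 → 3: 1/10
  2 → 10: 8/8
  3 → 4: 1/12
  4 → 5: 1/13
  5 → 6: 1/18
  6 → 7: 1/13
  7 → 8: 1/13
  8 → 9: 1/13
  9 → 12: 1/19
  10 → 11: 8/10
  11 → 12: 8/17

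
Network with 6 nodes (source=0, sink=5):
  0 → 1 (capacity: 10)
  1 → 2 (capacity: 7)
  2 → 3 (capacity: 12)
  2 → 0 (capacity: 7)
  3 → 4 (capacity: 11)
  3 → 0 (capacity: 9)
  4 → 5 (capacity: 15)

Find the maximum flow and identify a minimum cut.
Max flow = 7, Min cut edges: (1,2)

Maximum flow: 7
Minimum cut: (1,2)
Partition: S = [0, 1], T = [2, 3, 4, 5]

Max-flow min-cut theorem verified: both equal 7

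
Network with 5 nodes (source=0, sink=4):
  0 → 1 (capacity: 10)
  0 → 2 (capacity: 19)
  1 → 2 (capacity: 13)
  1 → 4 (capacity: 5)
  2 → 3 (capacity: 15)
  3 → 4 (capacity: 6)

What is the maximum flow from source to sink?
Maximum flow = 11

Max flow: 11

Flow assignment:
  0 → 1: 5/10
  0 → 2: 6/19
  1 → 4: 5/5
  2 → 3: 6/15
  3 → 4: 6/6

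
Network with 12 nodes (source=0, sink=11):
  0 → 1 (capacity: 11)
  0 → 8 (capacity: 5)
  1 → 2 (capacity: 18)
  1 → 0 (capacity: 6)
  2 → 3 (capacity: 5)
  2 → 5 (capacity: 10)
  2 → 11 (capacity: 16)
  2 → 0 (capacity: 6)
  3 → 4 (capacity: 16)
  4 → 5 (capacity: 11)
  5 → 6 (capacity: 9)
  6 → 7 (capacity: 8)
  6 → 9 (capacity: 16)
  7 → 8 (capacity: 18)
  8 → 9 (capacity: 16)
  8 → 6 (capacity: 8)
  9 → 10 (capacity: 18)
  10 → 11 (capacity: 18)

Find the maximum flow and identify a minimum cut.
Max flow = 16, Min cut edges: (0,1), (0,8)

Maximum flow: 16
Minimum cut: (0,1), (0,8)
Partition: S = [0], T = [1, 2, 3, 4, 5, 6, 7, 8, 9, 10, 11]

Max-flow min-cut theorem verified: both equal 16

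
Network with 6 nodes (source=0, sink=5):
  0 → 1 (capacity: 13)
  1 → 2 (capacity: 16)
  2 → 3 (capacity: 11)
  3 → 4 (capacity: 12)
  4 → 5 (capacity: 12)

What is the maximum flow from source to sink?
Maximum flow = 11

Max flow: 11

Flow assignment:
  0 → 1: 11/13
  1 → 2: 11/16
  2 → 3: 11/11
  3 → 4: 11/12
  4 → 5: 11/12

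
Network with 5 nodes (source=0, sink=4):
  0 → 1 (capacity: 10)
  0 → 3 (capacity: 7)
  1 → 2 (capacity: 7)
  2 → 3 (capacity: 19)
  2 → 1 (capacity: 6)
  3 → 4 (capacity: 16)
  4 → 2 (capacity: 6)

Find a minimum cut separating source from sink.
Min cut value = 14, edges: (0,3), (1,2)

Min cut value: 14
Partition: S = [0, 1], T = [2, 3, 4]
Cut edges: (0,3), (1,2)

By max-flow min-cut theorem, max flow = min cut = 14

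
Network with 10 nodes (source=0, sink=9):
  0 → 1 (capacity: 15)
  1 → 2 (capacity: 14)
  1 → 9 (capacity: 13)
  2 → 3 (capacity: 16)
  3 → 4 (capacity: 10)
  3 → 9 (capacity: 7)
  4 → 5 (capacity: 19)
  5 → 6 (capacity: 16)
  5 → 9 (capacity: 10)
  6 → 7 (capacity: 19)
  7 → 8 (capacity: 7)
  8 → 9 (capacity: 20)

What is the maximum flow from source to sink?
Maximum flow = 15

Max flow: 15

Flow assignment:
  0 → 1: 15/15
  1 → 2: 2/14
  1 → 9: 13/13
  2 → 3: 2/16
  3 → 9: 2/7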